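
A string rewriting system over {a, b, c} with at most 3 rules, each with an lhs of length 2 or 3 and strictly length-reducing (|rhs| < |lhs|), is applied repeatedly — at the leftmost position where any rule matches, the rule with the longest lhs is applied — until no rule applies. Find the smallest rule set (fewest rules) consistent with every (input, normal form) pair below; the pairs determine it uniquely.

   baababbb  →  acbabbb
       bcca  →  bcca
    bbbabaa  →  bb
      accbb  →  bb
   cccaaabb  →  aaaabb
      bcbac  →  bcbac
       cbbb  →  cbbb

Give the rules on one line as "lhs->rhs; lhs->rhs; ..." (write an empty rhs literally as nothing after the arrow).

  | baababbb => acbabbb
  | bcca
  | bbbabaa => bbbaac => bbacc => bb
  | accbb => bb

acc->; baa->ac; ccc->a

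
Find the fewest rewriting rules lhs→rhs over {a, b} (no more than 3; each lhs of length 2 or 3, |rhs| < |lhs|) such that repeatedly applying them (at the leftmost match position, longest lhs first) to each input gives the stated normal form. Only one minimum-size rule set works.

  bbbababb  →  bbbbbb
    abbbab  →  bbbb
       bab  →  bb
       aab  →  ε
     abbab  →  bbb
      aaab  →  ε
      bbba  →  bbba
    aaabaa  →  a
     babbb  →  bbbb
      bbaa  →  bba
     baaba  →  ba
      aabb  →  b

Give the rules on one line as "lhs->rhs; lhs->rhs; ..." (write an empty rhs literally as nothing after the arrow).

  | bbbababb => bbbbabb => bbbbbb
  | abbbab => bbbab => bbbb
  | bab => bb
  | aab => ε

aa->a; aab->; ab->b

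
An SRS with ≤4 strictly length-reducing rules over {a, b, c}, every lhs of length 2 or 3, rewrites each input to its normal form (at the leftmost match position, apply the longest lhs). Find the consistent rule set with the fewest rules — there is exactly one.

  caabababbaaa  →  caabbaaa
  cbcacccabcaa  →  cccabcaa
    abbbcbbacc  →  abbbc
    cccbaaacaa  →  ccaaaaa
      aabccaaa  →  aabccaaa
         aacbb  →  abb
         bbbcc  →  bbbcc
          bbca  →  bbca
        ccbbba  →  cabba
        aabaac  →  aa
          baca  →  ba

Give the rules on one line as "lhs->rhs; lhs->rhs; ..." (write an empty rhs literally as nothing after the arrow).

  | caabababbaaa => caababbaaa => caabbaaa
  | cbcacccabcaa => cacccabcaa => cccabcaa
  | abbbcbbacc => abbbabacc => abbbacc => abbbc
  | cccbaaacaa => ccaaaacaa => ccaaaaa

aba->a; ac->; cb->a; cbc->c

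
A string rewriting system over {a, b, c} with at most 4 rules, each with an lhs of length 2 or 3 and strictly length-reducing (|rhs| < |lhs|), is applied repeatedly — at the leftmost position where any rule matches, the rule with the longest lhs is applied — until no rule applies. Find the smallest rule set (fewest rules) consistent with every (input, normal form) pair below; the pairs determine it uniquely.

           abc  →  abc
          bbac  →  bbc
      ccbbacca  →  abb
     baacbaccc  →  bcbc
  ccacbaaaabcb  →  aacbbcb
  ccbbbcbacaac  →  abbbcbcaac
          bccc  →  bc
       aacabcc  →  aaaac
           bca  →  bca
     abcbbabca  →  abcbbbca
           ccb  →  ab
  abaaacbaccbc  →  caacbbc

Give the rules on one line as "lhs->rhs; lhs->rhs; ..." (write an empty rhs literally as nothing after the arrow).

  | abc
  | bbac => bbc
  | ccbbacca => abbacca => abbcca => abbaa => abba => abb
  | baacbaccc => bacbaccc => bcbaccc => bcbccc => bcbac => bcbc

aba->c; ba->b; cab->ac; cc->a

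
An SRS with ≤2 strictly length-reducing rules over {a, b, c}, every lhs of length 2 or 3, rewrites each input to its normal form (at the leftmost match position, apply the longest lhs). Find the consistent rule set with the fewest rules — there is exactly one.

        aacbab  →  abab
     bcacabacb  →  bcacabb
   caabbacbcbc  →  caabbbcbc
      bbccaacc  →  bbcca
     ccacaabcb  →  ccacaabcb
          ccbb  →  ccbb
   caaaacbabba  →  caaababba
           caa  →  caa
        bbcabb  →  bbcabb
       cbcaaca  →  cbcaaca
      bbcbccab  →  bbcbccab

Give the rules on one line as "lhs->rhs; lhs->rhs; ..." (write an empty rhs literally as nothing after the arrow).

  | aacbab => abab
  | bcacabacb => bcacabb
  | caabbacbcbc => caabbbcbc
  | bbccaacc => bbcca

acb->b; acc->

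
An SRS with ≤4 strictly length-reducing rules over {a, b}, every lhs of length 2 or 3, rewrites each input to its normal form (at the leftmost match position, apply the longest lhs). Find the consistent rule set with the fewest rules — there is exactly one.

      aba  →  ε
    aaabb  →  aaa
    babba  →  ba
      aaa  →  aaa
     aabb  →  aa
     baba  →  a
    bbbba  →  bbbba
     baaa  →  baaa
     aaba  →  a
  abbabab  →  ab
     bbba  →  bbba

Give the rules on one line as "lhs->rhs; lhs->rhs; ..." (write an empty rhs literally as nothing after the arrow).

aba->; abb->a; bab->

  | aba => ε
  | aaabb => aaa
  | babba => ba
  | aaa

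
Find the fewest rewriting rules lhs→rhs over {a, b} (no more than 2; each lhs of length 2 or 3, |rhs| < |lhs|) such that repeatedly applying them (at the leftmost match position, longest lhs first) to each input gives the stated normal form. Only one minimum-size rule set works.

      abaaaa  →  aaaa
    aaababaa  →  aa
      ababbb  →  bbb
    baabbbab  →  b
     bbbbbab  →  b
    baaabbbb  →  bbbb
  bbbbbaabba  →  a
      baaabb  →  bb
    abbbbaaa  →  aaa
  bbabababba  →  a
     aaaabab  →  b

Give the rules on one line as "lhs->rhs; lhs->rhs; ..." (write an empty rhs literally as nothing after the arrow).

  | abaaaa => baaaa => aaaa
  | aaababaa => aababaa => ababaa => babaa => abaa => baa => aa
  | ababbb => babbb => abbb => bbb
  | baabbbab => aabbbab => abbbab => bbbab => bbab => bab => ab => b

ab->b; ba->a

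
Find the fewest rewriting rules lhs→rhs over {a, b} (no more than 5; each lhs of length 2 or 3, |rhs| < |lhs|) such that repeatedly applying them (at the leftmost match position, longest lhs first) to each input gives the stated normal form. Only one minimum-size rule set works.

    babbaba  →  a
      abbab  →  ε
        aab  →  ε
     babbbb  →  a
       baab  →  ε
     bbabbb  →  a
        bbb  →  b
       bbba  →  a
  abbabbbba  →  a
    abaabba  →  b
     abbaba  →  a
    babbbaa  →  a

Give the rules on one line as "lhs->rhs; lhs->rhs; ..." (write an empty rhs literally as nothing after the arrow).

aa->b; ab->a; ba->a; bb->

  | babbaba => abbaba => ababa => aaba => bba => a
  | abbab => abab => aab => bb => ε
  | aab => bb => ε
  | babbbb => abbbb => abbb => abb => ab => a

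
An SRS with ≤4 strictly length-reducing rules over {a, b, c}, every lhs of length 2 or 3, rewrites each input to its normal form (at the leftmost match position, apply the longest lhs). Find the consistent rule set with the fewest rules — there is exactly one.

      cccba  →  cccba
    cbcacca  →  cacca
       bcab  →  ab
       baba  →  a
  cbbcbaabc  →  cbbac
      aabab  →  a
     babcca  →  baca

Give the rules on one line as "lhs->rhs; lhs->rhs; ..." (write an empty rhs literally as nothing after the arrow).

  | cccba
  | cbcacca => cacca
  | bcab => ab
  | baba => bca => a

aab->a; aba->ca; bc->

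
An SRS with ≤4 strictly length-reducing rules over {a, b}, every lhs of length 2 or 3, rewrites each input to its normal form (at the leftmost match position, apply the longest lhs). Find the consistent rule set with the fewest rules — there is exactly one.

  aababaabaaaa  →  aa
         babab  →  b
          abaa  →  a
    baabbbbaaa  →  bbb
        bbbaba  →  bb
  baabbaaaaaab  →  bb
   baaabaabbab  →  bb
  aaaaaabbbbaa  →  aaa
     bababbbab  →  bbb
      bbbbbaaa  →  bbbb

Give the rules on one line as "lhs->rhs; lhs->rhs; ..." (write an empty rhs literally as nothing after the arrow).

  | aababaabaaaa => aabaabaaaa => aababaaaa => aabaaaa => aabaaa => aabaa => aaba => aa
  | babab => bab => b
  | abaa => aba => a
  | baabbbbaaa => babbbbaaa => bbbbaaa => bbbbaa => bbbba => bbb

abb->b; ba->; baa->ba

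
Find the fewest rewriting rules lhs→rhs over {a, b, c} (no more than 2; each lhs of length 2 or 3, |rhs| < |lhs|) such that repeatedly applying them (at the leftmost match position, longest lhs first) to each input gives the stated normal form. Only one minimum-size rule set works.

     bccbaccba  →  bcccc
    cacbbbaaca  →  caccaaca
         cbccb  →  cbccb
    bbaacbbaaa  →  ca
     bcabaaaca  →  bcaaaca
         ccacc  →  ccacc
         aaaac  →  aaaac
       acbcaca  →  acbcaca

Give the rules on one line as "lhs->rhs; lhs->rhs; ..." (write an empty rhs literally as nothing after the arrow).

  | bccbaccba => bccccba => bcccc
  | cacbbbaaca => caccaaca
  | cbccb
  | bbaacbbaaa => bacbbaaa => cbbaaa => cbaa => ca

ba->; bbb->c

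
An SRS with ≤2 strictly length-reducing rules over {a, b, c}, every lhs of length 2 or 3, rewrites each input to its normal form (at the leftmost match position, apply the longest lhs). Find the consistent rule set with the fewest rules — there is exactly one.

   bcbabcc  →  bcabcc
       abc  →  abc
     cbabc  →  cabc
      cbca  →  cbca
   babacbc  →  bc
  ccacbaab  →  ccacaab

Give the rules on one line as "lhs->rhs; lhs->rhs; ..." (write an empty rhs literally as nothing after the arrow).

  | bcbabcc => bcabcc
  | abc
  | cbabc => cabc
  | cbca

aac->; ba->a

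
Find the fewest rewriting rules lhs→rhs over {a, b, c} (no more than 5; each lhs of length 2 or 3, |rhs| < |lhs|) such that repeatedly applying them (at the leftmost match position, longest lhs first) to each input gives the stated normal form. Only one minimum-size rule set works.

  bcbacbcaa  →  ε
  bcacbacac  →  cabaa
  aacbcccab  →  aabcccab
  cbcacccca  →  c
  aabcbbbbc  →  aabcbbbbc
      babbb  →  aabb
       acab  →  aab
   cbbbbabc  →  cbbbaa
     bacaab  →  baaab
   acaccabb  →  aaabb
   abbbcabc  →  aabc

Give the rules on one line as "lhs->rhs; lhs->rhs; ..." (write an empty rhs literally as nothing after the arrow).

  | bcbacbcaa => bcbabcaa => bcaacaa => caacaa => caa => ε
  | bcacbacac => cacbacac => cabacac => cabaac => cabaa
  | aacbcccab => aabcccab
  | cbcacccca => ccacccca => ccaccca => ccacca => ccaca => ccaa => c

ac->a; bab->aa; bca->ca; caa->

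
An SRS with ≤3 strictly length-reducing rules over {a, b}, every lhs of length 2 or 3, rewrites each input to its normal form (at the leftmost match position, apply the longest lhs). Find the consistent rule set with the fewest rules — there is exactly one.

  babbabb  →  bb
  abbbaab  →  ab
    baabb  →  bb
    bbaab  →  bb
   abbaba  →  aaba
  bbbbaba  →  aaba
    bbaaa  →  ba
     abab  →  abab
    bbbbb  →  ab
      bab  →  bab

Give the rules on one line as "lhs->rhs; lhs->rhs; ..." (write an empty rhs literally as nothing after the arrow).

  | babbabb => baabb => bb
  | abbbaab => abaab => ab
  | baabb => bb
  | bbaab => bb

abb->a; baa->; bbb->ab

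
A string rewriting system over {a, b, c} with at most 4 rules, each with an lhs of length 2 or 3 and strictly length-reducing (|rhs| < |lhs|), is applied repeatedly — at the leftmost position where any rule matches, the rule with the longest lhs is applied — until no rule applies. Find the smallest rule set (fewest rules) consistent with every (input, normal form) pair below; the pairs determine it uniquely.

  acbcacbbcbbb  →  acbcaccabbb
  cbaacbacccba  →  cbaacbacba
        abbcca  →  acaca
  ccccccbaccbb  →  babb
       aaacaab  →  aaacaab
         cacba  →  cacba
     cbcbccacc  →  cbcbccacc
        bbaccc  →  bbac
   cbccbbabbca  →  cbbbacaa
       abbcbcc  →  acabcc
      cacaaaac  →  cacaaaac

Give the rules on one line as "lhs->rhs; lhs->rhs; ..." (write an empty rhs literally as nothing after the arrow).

bbc->ca; ccb->b; ccc->c

  | acbcacbbcbbb => acbcaccabbb
  | cbaacbacccba => cbaacbacba
  | abbcca => acaca
  | ccccccbaccbb => ccccbaccbb => ccbaccbb => baccbb => babb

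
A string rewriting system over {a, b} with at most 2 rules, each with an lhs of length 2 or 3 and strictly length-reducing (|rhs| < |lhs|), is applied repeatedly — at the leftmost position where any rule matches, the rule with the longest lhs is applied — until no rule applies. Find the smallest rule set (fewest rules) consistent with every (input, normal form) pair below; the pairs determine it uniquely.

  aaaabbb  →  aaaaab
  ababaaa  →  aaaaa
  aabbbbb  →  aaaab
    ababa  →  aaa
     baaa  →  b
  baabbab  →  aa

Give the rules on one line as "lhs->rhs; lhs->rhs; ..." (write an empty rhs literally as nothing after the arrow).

  | aaaabbb => aaaaab
  | ababaaa => abbaaa => aaaaa
  | aabbbbb => aaabbb => aaaab
  | ababa => abba => aaa

ba->b; bb->a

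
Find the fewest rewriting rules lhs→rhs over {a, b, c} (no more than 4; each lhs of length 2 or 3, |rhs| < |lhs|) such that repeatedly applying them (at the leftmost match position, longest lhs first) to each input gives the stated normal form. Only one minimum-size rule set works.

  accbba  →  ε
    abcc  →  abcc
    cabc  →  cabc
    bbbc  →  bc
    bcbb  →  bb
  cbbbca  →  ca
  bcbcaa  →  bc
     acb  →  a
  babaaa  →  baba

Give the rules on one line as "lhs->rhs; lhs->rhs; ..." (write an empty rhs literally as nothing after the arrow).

aa->; bbc->c; cb->

  | accbba => acba => aa => ε
  | abcc
  | cabc
  | bbbc => bc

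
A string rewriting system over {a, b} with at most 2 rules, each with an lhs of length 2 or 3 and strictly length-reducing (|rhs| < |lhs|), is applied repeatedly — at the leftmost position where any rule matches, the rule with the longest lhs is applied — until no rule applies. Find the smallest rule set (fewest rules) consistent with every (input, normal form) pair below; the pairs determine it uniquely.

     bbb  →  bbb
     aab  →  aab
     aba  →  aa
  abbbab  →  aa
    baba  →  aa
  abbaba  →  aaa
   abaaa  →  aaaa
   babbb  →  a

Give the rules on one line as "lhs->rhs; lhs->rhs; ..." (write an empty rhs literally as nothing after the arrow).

  | bbb
  | aab
  | aba => aa
  | abbbab => abbba => abba => aba => aa

ba->a; bab->ba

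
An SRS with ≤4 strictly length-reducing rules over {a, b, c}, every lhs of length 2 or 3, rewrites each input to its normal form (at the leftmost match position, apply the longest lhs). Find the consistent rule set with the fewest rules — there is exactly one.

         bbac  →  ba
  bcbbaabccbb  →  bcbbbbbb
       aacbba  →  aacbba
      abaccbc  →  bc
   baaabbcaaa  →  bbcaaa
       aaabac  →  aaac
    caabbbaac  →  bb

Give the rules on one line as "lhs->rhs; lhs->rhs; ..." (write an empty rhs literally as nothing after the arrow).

  | bbac => ba
  | bcbbaabccbb => bcbccbccbb => bcbbbccbb => bcbbbbbb
  | aacbba
  | abaccbc => accbc => abbc => bc

ab->; baa->cc; bac->a; cc->b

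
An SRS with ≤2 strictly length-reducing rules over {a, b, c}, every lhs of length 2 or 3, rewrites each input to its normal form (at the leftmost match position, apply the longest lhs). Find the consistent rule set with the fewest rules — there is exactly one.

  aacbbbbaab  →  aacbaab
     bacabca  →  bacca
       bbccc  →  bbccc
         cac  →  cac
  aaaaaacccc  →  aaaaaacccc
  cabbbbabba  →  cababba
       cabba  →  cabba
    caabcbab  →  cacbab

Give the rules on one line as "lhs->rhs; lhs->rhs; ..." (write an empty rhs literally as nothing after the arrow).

  | aacbbbbaab => aacbaab
  | bacabca => bacca
  | bbccc
  | cac

abc->c; bbb->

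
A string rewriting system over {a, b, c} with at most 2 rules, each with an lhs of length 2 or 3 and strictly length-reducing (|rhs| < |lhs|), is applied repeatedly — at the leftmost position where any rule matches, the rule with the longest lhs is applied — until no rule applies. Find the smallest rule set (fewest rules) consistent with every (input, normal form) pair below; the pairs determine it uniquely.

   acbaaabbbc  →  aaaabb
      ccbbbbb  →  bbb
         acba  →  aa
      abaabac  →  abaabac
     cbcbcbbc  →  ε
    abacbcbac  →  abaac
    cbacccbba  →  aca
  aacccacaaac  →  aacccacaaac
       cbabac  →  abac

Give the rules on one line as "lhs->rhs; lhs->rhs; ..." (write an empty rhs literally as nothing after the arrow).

  | acbaaabbbc => aaaabbbc => aaaabb
  | ccbbbbb => cbbbb => bbb
  | acba => aa
  | abaabac

bc->; cb->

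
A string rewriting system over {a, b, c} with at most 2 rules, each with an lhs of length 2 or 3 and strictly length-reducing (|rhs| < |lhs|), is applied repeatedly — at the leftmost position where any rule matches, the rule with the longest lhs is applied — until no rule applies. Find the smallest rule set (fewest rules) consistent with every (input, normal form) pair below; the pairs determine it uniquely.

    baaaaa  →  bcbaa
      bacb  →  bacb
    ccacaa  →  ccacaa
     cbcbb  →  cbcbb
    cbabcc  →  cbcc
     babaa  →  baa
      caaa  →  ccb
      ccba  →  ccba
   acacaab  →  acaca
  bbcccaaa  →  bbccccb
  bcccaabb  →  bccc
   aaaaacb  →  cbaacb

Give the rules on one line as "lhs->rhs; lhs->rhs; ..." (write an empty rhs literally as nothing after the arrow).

aaa->cb; ab->

  | baaaaa => bcbaa
  | bacb
  | ccacaa
  | cbcbb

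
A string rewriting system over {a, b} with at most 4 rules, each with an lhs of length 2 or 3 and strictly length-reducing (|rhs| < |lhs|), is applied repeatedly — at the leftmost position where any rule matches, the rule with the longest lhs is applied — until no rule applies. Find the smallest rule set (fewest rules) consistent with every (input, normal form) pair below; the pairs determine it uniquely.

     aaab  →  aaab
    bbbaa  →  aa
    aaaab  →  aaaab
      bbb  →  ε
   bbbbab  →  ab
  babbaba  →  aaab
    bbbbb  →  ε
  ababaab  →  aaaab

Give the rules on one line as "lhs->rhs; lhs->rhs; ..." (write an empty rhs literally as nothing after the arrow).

  | aaab
  | bbbaa => aa
  | aaaab
  | bbb => ε

ba->a; bb->; bba->ab; bbb->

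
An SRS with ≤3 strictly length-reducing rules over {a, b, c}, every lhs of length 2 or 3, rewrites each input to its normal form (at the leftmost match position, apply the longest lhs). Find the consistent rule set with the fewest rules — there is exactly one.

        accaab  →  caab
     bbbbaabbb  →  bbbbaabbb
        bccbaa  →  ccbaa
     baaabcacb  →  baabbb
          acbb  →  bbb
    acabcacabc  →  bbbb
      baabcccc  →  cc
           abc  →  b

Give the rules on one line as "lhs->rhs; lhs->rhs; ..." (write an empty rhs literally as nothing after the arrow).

ac->b; bc->c

  | accaab => bcaab => caab
  | bbbbaabbb
  | bccbaa => ccbaa
  | baaabcacb => baaacacb => baabacb => baabbb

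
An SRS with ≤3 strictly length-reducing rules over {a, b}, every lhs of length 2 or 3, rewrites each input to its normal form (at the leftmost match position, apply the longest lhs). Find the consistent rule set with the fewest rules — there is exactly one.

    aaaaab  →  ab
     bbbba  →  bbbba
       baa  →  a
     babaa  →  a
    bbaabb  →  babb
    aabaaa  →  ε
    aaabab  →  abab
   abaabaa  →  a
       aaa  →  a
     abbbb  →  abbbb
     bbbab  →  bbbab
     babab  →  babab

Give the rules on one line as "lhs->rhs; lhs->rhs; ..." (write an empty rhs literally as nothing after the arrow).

aa->; baa->a

  | aaaaab => aaab => ab
  | bbbba
  | baa => a
  | babaa => baa => a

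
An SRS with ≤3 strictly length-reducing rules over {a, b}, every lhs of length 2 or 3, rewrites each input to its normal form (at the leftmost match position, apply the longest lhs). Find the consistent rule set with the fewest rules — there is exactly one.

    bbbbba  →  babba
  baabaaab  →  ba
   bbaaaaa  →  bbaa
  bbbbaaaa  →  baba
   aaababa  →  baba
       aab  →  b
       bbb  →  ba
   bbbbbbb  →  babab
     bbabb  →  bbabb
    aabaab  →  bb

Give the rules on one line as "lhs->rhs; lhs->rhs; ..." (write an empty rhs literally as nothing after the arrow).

aaa->; aab->b; bbb->ba

  | bbbbba => babba
  | baabaaab => bbaaab => bbb => ba
  | bbaaaaa => bbaa
  | bbbbaaaa => babaaaa => baba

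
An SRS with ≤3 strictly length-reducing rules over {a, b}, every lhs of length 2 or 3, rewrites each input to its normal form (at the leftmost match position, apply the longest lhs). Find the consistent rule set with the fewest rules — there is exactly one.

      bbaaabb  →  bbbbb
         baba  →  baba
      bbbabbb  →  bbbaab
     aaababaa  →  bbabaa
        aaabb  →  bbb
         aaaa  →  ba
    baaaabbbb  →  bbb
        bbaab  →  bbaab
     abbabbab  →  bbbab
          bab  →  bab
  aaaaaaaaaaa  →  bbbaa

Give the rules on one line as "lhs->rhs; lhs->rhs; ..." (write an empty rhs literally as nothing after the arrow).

aaa->b; abb->aa

  | bbaaabb => bbbbb
  | baba
  | bbbabbb => bbbaab
  | aaababaa => bbabaa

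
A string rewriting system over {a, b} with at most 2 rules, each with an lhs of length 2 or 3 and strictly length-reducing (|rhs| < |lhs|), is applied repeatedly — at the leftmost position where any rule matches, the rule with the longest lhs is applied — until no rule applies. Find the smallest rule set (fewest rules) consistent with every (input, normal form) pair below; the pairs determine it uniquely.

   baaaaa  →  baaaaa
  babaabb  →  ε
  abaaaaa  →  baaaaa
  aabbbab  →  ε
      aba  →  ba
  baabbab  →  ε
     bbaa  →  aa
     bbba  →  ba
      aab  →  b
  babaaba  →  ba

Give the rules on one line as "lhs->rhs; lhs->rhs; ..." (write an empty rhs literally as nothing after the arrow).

  | baaaaa
  | babaabb => bbaabb => aabb => abb => bb => ε
  | abaaaaa => baaaaa
  | aabbbab => abbbab => bbbab => bab => bb => ε

ab->b; bb->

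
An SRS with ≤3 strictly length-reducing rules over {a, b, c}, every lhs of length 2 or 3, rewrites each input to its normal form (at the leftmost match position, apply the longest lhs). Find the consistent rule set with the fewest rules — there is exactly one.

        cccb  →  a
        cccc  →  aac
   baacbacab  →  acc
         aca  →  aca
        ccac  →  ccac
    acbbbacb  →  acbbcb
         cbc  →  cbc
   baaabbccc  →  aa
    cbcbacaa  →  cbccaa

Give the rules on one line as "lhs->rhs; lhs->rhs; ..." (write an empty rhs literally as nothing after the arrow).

  | cccb => aab => a
  | cccc => aac
  | baacbacab => acbacab => accab => acc
  | aca

ab->; ba->; ccc->aa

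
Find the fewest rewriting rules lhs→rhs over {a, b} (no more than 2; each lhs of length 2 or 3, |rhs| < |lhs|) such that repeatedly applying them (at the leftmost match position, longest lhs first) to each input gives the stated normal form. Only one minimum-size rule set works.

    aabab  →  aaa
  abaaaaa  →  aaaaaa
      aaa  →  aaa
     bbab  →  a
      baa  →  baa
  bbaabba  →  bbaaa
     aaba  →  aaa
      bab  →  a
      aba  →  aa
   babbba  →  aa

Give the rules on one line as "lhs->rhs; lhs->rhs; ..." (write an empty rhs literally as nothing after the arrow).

ab->a; bab->ab

  | aabab => aaab => aaa
  | abaaaaa => aaaaaa
  | aaa
  | bbab => bab => ab => a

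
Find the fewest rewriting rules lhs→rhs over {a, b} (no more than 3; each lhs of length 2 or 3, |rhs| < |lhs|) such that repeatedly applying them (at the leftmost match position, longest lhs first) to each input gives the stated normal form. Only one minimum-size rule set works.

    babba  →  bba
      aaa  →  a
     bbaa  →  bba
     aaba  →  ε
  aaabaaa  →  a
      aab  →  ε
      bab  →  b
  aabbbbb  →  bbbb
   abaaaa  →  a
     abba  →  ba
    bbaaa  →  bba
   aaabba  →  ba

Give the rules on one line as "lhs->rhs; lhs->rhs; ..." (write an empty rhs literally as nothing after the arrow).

aa->a; ab->; aba->

  | babba => bba
  | aaa => aa => a
  | bbaa => bba
  | aaba => aba => ε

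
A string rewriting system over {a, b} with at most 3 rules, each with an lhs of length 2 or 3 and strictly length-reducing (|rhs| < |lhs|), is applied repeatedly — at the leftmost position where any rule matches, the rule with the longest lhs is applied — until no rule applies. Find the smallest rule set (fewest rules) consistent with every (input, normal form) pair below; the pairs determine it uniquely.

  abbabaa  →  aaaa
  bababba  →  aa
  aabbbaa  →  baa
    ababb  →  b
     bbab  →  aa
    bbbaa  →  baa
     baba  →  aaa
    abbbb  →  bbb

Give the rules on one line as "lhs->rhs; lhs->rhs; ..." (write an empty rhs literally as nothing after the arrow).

ab->; bab->aa; bba->ba

  | abbabaa => babaa => aaaa
  | bababba => aaabba => aaba => aa
  | aabbbaa => abbaa => baa
  | ababb => abb => b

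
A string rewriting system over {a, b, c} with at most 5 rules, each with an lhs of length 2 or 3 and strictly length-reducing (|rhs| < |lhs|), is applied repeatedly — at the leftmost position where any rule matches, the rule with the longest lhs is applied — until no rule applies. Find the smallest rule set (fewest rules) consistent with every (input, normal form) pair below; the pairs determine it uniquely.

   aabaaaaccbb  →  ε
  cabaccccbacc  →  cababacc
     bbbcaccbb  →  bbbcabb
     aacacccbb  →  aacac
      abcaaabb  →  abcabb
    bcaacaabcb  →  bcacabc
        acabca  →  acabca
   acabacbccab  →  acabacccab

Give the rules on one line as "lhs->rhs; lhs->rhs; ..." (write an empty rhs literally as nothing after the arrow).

  | aabaaaaccbb => aaaaccbb => aaaabb => aab => ε
  | cabaccccbacc => cabaccbacc => cababacc
  | bbbcaccbb => bbbcabb
  | aacacccbb => aacacbb => aacacb => aacac

aab->; caa->ca; cb->c; ccb->b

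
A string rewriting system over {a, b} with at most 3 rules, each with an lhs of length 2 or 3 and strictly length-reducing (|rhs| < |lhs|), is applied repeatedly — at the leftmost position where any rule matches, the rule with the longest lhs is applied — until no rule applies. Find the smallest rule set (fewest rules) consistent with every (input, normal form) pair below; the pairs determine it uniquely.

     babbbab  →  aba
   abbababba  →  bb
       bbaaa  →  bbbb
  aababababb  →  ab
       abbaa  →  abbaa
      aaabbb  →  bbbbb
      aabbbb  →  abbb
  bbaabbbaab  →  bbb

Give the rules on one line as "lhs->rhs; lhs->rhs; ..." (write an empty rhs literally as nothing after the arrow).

aaa->bb; aab->a; bab->a

  | babbbab => abbab => aba
  | abbababba => abaabba => ababa => aaa => bb
  | bbaaa => bbbb
  | aababababb => aabababb => aababb => aabb => ab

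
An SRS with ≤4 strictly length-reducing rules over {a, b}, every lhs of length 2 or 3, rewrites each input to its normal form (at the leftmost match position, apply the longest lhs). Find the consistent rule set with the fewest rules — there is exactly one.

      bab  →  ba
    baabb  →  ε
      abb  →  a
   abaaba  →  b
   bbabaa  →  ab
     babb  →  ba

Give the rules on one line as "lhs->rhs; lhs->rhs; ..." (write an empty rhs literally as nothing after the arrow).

aa->b; aba->ab; bab->ba; bb->

  | bab => ba
  | baabb => bbbb => bb => ε
  | abb => a
  | abaaba => ababa => abba => aa => b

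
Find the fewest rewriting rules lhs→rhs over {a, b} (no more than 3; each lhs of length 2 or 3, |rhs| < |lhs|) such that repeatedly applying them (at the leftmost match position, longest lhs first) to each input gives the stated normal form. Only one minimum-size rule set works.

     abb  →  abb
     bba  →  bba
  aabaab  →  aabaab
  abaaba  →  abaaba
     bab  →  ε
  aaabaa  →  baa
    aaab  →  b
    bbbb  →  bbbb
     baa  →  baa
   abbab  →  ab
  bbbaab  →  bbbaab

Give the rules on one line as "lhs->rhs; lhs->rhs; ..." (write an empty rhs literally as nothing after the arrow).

aaa->; bab->

  | abb
  | bba
  | aabaab
  | abaaba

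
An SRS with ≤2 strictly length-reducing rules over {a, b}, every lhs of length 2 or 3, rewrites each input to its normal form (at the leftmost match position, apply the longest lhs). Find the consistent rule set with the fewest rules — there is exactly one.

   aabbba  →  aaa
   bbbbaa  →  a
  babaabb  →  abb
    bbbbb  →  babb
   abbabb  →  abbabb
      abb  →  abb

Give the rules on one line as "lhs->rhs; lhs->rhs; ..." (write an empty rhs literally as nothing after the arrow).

  | aabbba => aabaa => aaa
  | bbbbaa => babaa => baa => a
  | babaabb => baabb => abb
  | bbbbb => babb

baa->a; bbb->ba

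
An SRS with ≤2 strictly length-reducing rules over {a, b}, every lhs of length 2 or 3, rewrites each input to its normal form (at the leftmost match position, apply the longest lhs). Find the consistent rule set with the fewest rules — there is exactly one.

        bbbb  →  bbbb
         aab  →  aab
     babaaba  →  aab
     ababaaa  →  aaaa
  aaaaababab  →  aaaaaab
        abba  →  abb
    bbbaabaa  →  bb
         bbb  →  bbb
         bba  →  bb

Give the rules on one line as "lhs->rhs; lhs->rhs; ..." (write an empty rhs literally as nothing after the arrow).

ba->b; bab->

  | bbbb
  | aab
  | babaaba => aaba => aab
  | ababaaa => aaaa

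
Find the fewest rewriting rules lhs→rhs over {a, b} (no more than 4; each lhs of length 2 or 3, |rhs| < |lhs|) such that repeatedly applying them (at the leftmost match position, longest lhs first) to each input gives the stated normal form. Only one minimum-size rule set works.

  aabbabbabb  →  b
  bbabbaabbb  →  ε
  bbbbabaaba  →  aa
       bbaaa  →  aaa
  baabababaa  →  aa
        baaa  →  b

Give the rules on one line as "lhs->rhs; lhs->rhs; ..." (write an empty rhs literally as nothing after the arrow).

ab->; ba->b; bb->

  | aabbabbabb => ababbabb => abbabb => babb => bbb => b
  | bbabbaabbb => abbaabbb => baabbb => babbb => bbbb => bb => ε
  | bbbbabaaba => bbabaaba => abaaba => aaba => aa
  | bbaaa => aaa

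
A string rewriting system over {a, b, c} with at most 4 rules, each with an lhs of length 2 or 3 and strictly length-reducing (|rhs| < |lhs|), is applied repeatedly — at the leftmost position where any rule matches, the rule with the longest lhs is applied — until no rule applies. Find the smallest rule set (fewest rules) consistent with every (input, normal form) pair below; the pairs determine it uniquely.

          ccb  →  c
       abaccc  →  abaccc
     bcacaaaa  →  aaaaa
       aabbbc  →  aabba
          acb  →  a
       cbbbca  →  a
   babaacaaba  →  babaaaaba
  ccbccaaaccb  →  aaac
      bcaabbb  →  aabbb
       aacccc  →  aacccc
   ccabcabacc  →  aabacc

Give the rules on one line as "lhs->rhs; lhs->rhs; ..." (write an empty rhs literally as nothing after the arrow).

bc->a; bca->ca; ca->a; cb->

  | ccb => c
  | abaccc
  | bcacaaaa => cacaaaa => acaaaa => aaaaa
  | aabbbc => aabba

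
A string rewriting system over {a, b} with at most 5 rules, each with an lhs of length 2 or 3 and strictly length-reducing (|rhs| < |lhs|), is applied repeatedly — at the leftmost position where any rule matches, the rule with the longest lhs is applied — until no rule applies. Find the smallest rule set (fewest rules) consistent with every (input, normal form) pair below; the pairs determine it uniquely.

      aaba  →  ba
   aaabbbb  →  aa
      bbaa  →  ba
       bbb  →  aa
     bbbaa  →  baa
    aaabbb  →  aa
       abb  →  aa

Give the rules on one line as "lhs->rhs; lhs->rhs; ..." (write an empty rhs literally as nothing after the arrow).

  | aaba => aaa => ba
  | aaabbbb => babbbb => baaab => bbab => aab => aa
  | bbaa => aaa => ba
  | bbb => aa

aaa->ba; aab->aa; bb->a; bbb->aa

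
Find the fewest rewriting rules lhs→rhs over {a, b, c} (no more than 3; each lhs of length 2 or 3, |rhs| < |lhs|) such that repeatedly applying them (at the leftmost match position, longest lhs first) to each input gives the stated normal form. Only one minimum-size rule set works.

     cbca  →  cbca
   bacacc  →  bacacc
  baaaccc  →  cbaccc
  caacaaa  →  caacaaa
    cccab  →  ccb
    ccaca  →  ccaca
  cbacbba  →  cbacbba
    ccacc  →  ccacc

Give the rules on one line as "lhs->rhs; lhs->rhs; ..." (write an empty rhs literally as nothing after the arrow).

baa->cb; cab->b

  | cbca
  | bacacc
  | baaaccc => cbaccc
  | caacaaa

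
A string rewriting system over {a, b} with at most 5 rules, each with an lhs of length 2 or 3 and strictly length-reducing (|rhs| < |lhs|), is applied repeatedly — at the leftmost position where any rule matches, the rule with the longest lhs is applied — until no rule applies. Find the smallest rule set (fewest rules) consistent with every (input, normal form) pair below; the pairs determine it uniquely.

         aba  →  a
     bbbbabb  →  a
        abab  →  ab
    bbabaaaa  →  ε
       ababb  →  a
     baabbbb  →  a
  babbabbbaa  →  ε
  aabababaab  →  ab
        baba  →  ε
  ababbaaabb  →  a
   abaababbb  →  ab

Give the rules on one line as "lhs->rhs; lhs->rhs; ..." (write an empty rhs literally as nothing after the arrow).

  | aba => a
  | bbbbabb => bbabb => abb => a
  | abab => ab
  | bbabaaaa => abaaaa => aaaa => aa => ε

aa->; aab->ab; ba->; bb->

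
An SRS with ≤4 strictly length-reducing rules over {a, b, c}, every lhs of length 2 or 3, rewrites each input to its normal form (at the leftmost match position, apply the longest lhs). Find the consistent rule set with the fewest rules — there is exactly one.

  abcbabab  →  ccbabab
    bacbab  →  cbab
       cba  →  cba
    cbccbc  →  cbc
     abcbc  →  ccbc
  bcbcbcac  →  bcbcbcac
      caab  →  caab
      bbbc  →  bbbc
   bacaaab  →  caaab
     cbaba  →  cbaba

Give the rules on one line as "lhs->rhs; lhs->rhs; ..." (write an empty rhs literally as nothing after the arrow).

abc->cc; bac->c; bcc->

  | abcbabab => ccbabab
  | bacbab => cbab
  | cba
  | cbccbc => cbc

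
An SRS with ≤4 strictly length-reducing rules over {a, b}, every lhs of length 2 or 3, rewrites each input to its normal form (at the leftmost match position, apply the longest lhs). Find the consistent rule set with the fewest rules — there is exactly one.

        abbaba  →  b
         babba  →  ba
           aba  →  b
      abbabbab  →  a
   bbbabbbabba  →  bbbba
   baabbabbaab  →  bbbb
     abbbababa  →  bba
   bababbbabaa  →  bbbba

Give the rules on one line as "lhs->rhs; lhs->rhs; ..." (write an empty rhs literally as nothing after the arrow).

  | abbaba => aba => aa => b
  | babba => ba
  | aba => aa => b
  | abbabbab => abbab => ab => a

aa->b; ab->a; abb->; baa->b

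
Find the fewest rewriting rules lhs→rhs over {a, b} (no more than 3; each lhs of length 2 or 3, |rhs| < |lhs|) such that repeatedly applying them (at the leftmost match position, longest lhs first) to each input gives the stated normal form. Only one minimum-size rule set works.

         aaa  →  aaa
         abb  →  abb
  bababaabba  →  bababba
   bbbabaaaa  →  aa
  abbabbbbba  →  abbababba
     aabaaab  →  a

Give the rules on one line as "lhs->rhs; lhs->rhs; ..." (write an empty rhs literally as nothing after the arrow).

  | aaa
  | abb
  | bababaabba => bababba
  | bbbabaaaa => baabaaaa => baaaa => aa

aab->; baa->; bbb->ba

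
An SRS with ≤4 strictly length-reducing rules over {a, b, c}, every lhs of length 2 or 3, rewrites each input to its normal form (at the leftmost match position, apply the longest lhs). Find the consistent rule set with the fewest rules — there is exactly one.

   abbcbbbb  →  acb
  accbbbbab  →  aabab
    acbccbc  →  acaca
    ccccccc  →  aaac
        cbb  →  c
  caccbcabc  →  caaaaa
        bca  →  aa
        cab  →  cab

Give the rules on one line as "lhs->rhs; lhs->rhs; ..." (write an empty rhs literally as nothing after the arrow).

bb->; bbb->; bc->a; cc->a

  | abbcbbbb => acbbbb => acb
  | accbbbbab => aabbbbab => aabab
  | acbccbc => acacbc => acaca
  | ccccccc => accccc => aaccc => aaac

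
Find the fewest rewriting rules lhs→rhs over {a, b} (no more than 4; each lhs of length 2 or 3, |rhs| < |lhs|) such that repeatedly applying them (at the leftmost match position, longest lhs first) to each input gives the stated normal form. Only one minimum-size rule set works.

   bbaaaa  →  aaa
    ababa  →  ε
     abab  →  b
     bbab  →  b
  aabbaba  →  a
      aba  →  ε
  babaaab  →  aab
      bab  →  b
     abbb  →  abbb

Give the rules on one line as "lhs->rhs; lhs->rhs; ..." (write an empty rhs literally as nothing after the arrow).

  | bbaaaa => aaa
  | ababa => ba => ε
  | abab => b
  | bbab => b

aba->; ba->; bba->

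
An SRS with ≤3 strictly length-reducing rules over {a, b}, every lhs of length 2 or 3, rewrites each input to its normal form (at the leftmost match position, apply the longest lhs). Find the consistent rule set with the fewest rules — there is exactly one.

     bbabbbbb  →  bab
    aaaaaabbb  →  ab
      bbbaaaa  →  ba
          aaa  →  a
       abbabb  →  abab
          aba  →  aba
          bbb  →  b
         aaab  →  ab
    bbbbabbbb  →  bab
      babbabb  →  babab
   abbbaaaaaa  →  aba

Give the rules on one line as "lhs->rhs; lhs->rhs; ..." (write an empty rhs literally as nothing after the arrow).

  | bbabbbbb => babbbbb => babbbb => babbb => babb => bab
  | aaaaaabbb => aaaaabbb => aaaabbb => aaabbb => aabbb => abbb => abb => ab
  | bbbaaaa => bbaaaa => baaaa => baaa => baa => ba
  | aaa => aa => a

aa->a; bb->b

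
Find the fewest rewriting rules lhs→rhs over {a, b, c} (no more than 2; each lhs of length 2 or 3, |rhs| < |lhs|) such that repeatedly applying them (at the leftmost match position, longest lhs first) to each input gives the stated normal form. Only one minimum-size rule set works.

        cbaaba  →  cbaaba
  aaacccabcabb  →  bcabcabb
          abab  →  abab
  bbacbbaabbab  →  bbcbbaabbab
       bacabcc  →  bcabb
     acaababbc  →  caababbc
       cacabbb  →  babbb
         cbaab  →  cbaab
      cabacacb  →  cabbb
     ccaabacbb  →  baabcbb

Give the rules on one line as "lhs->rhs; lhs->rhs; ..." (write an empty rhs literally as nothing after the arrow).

  | cbaaba
  | aaacccabcabb => aacccabcabb => acccabcabb => cccabcabb => bcabcabb
  | abab
  | bbacbbaabbab => bbcbbaabbab

ac->c; cc->b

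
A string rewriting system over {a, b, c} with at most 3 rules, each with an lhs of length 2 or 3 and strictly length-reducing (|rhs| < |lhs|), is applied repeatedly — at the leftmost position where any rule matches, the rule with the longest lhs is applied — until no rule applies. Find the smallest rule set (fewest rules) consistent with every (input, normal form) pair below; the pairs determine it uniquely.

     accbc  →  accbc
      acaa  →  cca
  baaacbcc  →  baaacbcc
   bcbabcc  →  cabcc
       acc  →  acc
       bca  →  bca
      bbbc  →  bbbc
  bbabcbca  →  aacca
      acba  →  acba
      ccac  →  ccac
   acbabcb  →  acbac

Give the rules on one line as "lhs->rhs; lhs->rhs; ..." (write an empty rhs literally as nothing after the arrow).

aca->cc; bba->aa; bcb->c

  | accbc
  | acaa => cca
  | baaacbcc
  | bcbabcc => cabcc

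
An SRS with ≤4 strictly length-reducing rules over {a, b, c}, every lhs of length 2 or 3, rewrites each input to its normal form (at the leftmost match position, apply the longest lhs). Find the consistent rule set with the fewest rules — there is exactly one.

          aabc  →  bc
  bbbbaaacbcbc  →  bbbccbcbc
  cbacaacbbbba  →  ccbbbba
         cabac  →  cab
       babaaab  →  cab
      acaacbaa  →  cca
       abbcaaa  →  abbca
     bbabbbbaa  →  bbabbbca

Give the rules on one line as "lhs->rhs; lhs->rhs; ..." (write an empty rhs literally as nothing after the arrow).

aa->; ac->; baa->ca

  | aabc => bc
  | bbbbaaacbcbc => bbbcaacbcbc => bbbccbcbc
  | cbacaacbbbba => cbaacbbbba => ccacbbbba => ccbbbba
  | cabac => cab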